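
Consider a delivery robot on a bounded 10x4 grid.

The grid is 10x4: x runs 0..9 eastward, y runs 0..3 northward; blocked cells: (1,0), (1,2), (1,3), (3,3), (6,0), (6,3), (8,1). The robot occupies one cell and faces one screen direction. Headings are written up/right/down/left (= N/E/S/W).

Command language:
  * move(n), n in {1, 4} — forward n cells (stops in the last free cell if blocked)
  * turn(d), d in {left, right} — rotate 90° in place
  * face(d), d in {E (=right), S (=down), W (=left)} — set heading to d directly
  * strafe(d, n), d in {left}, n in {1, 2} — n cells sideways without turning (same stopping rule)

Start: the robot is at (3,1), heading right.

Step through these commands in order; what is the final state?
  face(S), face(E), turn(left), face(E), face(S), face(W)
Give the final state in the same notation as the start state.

at (3,1), heading left

initial: at (3,1), heading right
step 1 (face(S)): at (3,1), heading down
step 2 (face(E)): at (3,1), heading right
step 3 (turn(left)): at (3,1), heading up
step 4 (face(E)): at (3,1), heading right
step 5 (face(S)): at (3,1), heading down
step 6 (face(W)): at (3,1), heading left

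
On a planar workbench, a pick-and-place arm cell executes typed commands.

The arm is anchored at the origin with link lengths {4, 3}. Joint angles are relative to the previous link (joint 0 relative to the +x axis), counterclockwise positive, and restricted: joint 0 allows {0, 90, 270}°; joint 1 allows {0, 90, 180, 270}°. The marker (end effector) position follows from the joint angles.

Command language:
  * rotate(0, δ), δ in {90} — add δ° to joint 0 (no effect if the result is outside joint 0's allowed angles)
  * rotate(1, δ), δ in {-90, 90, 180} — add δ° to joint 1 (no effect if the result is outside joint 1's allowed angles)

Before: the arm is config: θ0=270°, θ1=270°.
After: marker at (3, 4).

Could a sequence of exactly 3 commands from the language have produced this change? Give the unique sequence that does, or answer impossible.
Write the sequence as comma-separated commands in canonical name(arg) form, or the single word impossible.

rotate(0, 90), rotate(0, 90), rotate(0, 90)

from: config: θ0=270°, θ1=270°
step 1 (rotate(0, 90)): config: θ0=0°, θ1=270°
step 2 (rotate(0, 90)): config: θ0=90°, θ1=270°
step 3 (rotate(0, 90)): config: θ0=90°, θ1=270°
no rival 3-sequence matches.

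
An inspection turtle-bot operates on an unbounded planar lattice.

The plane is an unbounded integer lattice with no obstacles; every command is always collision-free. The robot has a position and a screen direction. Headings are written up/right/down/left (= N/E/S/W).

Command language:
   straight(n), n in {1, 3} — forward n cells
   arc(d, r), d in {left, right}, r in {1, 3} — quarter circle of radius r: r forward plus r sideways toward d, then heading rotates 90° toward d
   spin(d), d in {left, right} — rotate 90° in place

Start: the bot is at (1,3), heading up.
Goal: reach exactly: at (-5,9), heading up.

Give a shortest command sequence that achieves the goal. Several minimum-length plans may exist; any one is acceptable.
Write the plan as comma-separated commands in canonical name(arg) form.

arc(left, 3), arc(right, 3)

t0: at (1,3), heading up
[1] after arc(left, 3): at (-2,6), heading left
[2] after arc(right, 3): at (-5,9), heading up
no 1-step plan works, so 2 is optimal.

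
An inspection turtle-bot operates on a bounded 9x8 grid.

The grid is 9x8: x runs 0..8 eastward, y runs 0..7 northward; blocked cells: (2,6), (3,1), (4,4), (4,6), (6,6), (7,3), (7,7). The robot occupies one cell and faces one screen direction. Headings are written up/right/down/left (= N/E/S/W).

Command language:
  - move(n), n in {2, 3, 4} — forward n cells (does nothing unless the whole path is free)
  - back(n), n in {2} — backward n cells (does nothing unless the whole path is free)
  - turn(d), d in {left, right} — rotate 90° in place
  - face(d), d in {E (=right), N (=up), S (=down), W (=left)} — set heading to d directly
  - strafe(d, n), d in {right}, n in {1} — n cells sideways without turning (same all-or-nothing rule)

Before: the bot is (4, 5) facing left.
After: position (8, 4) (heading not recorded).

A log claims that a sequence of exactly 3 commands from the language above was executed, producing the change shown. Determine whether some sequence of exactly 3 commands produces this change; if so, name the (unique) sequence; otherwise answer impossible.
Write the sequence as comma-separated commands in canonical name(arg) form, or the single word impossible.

face(E), move(4), strafe(right, 1)

key: order matters: swapping face(E) and strafe(right, 1) lands elsewhere
start: (4, 5) facing left
step 1 (face(E)): (4, 5) facing right
step 2 (move(4)): (8, 5) facing right
step 3 (strafe(right, 1)): (8, 4) facing right
all 1331 alternatives checked — unique.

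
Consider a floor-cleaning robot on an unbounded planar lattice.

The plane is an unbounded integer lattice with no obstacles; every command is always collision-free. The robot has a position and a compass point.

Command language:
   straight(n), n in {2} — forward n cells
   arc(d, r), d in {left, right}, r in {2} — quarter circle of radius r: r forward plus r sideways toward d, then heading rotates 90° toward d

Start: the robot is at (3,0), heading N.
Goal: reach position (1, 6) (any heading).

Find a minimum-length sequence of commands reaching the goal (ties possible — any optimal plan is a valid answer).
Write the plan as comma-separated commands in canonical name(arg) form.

straight(2), straight(2), arc(left, 2)

initial: at (3,0), heading N
[1] after straight(2): at (3,2), heading N
[2] after straight(2): at (3,4), heading N
[3] after arc(left, 2): at (1,6), heading W
nothing shorter than 3 reaches the goal.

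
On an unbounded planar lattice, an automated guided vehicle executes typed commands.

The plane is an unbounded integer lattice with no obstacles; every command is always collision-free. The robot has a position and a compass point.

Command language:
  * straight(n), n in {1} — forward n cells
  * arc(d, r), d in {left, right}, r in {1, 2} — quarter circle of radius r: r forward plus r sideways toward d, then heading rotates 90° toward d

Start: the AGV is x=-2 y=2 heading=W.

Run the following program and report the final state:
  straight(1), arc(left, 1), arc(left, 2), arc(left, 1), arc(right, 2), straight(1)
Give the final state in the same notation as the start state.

x=2 y=2 heading=E

begin: x=-2 y=2 heading=W
step 1 (straight(1)): x=-3 y=2 heading=W
step 2 (arc(left, 1)): x=-4 y=1 heading=S
step 3 (arc(left, 2)): x=-2 y=-1 heading=E
step 4 (arc(left, 1)): x=-1 y=0 heading=N
step 5 (arc(right, 2)): x=1 y=2 heading=E
step 6 (straight(1)): x=2 y=2 heading=E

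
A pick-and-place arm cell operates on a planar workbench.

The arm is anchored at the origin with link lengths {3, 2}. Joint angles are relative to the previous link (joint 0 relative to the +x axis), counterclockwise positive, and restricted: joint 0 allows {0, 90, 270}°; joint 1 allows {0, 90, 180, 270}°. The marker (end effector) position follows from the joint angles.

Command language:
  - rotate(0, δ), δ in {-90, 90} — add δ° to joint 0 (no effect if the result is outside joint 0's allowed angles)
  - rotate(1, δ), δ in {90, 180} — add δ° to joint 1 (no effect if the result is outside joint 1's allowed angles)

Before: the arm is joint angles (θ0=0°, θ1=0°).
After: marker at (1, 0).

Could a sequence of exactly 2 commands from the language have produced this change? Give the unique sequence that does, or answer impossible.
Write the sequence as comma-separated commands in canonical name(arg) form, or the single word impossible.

rotate(1, 90), rotate(1, 90)

initial: joint angles (θ0=0°, θ1=0°)
1. rotate(1, 90) → joint angles (θ0=0°, θ1=90°)
2. rotate(1, 90) → joint angles (θ0=0°, θ1=180°)
all 16 alternatives checked — unique.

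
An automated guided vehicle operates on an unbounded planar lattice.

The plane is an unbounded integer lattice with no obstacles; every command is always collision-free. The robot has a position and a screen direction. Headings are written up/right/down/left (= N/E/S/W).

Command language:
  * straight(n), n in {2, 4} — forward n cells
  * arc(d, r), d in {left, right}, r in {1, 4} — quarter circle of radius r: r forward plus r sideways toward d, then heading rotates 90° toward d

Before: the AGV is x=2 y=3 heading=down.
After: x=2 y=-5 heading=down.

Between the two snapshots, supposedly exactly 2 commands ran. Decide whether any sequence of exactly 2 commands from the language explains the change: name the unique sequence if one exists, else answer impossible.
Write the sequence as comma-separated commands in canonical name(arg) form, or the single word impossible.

key: heading stays S — no command in the sequence turns
from: x=2 y=3 heading=down
step 1 (straight(4)): x=2 y=-1 heading=down
step 2 (straight(4)): x=2 y=-5 heading=down
uniquely the one of 36 2-step routes that fits.

straight(4), straight(4)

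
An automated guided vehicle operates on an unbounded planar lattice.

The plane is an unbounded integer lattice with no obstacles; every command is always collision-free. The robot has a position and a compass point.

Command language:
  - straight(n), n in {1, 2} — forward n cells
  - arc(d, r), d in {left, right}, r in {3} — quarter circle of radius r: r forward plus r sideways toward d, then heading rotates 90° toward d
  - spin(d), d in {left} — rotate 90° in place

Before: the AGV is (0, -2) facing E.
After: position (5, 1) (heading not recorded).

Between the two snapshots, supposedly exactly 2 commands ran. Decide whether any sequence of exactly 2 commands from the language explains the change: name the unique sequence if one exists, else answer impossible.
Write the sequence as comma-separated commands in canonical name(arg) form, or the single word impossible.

key: order matters: swapping straight(2) and arc(left, 3) lands elsewhere
t0: (0, -2) facing E
1. straight(2) → (2, -2) facing E
2. arc(left, 3) → (5, 1) facing N
all 25 alternatives checked — unique.

straight(2), arc(left, 3)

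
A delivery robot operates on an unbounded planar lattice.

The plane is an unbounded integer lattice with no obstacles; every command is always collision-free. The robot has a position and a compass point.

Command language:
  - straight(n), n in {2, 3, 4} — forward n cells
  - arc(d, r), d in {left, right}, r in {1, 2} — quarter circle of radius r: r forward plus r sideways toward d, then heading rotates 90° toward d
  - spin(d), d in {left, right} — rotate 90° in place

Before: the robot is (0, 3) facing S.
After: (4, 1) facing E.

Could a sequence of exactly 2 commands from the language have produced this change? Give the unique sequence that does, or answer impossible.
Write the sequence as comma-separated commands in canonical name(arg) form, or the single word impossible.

arc(left, 2), straight(2)

key: cell and facing (now E) both changed — the 2 commands mix motion and turning
t0: (0, 3) facing S
[1] after arc(left, 2): (2, 1) facing E
[2] after straight(2): (4, 1) facing E
no rival 2-sequence matches.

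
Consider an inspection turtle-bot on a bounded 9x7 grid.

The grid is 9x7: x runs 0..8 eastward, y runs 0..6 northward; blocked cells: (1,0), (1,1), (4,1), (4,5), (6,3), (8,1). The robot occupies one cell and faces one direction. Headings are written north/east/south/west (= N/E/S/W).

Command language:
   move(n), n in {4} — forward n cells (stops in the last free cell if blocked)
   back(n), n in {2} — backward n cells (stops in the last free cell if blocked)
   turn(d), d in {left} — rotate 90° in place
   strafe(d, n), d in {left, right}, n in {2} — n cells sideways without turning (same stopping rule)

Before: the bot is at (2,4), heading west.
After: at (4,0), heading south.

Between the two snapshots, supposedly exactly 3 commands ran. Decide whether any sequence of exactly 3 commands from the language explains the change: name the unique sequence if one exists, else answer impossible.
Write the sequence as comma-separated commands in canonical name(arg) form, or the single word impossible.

turn(left), move(4), strafe(left, 2)

key: order matters: swapping turn(left) and strafe(left, 2) lands elsewhere
from: at (2,4), heading west
1. turn(left) → at (2,4), heading south
2. move(4) → at (2,0), heading south
3. strafe(left, 2) → at (4,0), heading south
uniquely the one of 125 3-step routes that fits.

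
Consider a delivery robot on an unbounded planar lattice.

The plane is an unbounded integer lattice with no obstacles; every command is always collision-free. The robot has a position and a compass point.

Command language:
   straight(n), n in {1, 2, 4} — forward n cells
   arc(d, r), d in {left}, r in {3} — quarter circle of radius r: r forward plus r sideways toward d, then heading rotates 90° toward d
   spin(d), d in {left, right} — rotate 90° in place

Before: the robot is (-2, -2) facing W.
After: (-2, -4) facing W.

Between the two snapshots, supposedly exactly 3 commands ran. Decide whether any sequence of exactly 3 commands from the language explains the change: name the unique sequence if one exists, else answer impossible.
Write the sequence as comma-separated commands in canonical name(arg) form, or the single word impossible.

key: still facing W at the end — net rotation zero over 3 steps
from: (-2, -2) facing W
t=1 spin(left) ⇒ (-2, -2) facing S
t=2 straight(2) ⇒ (-2, -4) facing S
t=3 spin(right) ⇒ (-2, -4) facing W
uniquely the one of 216 3-step routes that fits.

spin(left), straight(2), spin(right)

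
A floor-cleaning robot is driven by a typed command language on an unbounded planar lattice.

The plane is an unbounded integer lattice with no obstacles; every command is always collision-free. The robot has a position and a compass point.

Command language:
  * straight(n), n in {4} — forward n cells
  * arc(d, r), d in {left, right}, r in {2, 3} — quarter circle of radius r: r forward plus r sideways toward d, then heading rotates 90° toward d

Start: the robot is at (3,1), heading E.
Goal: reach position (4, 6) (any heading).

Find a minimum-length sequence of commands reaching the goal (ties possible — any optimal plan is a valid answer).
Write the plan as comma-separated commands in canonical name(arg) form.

arc(left, 3), arc(left, 2)

from: at (3,1), heading E
1. arc(left, 3) → at (6,4), heading N
2. arc(left, 2) → at (4,6), heading W
minimal: 2 command(s), checked below 2.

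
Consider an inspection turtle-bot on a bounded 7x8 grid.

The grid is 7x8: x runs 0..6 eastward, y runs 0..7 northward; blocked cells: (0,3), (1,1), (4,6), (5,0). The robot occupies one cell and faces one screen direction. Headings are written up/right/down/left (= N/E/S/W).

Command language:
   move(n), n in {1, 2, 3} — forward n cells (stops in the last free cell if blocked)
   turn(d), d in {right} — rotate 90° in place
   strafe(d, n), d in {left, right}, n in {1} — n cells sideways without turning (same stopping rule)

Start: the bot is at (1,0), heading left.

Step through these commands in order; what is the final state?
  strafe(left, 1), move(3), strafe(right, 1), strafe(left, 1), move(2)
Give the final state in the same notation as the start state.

at (0,0), heading left

initial: at (1,0), heading left
step 1 (strafe(left, 1)): at (1,0), heading left
step 2 (move(3)): at (0,0), heading left
step 3 (strafe(right, 1)): at (0,1), heading left
step 4 (strafe(left, 1)): at (0,0), heading left
step 5 (move(2)): at (0,0), heading left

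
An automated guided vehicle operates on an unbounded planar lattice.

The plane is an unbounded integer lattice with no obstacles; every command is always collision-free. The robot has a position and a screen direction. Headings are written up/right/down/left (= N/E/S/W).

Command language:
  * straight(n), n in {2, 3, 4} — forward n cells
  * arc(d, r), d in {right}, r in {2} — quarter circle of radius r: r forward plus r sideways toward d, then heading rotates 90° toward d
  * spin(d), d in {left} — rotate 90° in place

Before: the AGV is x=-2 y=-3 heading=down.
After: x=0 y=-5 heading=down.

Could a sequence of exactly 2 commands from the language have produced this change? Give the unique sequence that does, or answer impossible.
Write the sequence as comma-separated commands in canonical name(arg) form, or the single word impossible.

spin(left), arc(right, 2)

key: running arc(right, 2) before spin(left) would end elsewhere — order is forced
start: x=-2 y=-3 heading=down
t=1 spin(left) ⇒ x=-2 y=-3 heading=right
t=2 arc(right, 2) ⇒ x=0 y=-5 heading=down
uniquely the one of 25 2-step routes that fits.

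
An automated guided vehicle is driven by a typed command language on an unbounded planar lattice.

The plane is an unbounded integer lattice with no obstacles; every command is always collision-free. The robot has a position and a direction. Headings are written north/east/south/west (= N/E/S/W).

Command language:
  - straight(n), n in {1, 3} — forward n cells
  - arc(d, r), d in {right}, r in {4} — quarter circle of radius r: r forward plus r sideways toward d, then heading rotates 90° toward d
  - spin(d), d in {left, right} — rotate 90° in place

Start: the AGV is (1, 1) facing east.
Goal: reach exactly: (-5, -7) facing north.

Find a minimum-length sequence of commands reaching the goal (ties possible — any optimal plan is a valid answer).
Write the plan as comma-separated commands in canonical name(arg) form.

arc(right, 4), arc(right, 4), straight(3), straight(3), spin(right)

start: (1, 1) facing east
t=1 arc(right, 4) ⇒ (5, -3) facing south
t=2 arc(right, 4) ⇒ (1, -7) facing west
t=3 straight(3) ⇒ (-2, -7) facing west
t=4 straight(3) ⇒ (-5, -7) facing west
t=5 spin(right) ⇒ (-5, -7) facing north
shorter routes all fall short; 5 is best.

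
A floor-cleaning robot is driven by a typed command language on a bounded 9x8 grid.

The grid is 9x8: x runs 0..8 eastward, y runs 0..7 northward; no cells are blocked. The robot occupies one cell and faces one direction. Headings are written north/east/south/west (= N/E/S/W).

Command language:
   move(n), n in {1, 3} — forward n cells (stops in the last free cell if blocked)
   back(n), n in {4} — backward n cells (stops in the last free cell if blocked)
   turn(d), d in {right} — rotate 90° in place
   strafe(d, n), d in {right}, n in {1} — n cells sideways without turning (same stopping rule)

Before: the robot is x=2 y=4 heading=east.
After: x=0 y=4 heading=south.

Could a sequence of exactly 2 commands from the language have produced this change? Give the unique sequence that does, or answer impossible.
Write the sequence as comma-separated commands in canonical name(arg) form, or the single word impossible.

back(4), turn(right)

key: running turn(right) before back(4) would end elsewhere — order is forced
initial: x=2 y=4 heading=east
step 1 (back(4)): x=0 y=4 heading=east
step 2 (turn(right)): x=0 y=4 heading=south
no rival 2-sequence matches.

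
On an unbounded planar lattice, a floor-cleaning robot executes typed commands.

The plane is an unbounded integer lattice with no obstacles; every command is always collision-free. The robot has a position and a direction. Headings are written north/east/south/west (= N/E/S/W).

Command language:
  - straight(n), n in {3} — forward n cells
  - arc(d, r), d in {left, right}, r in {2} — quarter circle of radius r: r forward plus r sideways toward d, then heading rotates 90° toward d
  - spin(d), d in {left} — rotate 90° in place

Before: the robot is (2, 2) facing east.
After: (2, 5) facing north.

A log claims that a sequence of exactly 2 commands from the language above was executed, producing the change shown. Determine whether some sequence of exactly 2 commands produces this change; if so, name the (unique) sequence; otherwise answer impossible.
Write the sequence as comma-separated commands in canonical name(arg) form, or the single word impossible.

key: order matters: swapping spin(left) and straight(3) lands elsewhere
start: (2, 2) facing east
1. spin(left) → (2, 2) facing north
2. straight(3) → (2, 5) facing north
no other 2-command option fits: unique.

spin(left), straight(3)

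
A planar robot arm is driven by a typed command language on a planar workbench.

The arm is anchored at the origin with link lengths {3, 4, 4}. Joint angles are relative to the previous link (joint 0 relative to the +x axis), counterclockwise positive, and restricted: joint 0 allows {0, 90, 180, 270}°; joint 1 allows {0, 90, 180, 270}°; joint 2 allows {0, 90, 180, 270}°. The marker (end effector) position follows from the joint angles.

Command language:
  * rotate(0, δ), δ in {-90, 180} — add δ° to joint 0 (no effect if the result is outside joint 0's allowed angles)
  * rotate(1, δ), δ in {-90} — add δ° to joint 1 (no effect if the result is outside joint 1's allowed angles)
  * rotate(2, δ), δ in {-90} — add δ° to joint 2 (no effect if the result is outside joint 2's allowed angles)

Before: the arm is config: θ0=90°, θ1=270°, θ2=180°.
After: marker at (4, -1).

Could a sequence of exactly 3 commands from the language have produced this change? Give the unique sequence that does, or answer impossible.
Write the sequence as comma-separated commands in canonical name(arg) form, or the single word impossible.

start: config: θ0=90°, θ1=270°, θ2=180°
[1] after rotate(2, -90): config: θ0=90°, θ1=270°, θ2=90°
[2] after rotate(2, -90): config: θ0=90°, θ1=270°, θ2=0°
[3] after rotate(2, -90): config: θ0=90°, θ1=270°, θ2=270°
no rival 3-sequence matches.

rotate(2, -90), rotate(2, -90), rotate(2, -90)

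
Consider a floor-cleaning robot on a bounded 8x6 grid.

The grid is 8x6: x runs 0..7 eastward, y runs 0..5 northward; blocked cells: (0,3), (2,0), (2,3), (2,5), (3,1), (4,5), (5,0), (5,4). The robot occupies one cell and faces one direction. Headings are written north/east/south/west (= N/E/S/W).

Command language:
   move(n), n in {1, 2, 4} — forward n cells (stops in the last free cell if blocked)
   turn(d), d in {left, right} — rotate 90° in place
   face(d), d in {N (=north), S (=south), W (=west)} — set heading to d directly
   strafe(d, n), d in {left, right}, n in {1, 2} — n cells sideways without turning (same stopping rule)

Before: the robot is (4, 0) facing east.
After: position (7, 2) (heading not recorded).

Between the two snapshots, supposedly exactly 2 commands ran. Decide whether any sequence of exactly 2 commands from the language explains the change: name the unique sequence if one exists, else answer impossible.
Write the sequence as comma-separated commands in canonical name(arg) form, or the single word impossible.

key: move(4) runs into the grid edge before its full distance
t0: (4, 0) facing east
t=1 strafe(left, 2) ⇒ (4, 2) facing east
t=2 move(4) ⇒ (7, 2) facing east
no rival 2-sequence matches.

strafe(left, 2), move(4)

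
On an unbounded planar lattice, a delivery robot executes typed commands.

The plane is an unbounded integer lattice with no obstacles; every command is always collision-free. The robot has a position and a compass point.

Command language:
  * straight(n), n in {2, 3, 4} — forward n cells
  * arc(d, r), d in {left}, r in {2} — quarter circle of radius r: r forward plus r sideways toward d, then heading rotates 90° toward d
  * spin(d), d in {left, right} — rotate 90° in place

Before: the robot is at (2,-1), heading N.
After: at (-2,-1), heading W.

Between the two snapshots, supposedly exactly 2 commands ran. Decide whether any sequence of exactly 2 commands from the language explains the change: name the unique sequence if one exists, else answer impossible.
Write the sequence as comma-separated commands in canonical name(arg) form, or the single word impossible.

spin(left), straight(4)

key: position moved to (-2,-1) AND the heading swung to W — translation plus rotation needed
t0: at (2,-1), heading N
t=1 spin(left) ⇒ at (2,-1), heading W
t=2 straight(4) ⇒ at (-2,-1), heading W
no rival 2-sequence matches.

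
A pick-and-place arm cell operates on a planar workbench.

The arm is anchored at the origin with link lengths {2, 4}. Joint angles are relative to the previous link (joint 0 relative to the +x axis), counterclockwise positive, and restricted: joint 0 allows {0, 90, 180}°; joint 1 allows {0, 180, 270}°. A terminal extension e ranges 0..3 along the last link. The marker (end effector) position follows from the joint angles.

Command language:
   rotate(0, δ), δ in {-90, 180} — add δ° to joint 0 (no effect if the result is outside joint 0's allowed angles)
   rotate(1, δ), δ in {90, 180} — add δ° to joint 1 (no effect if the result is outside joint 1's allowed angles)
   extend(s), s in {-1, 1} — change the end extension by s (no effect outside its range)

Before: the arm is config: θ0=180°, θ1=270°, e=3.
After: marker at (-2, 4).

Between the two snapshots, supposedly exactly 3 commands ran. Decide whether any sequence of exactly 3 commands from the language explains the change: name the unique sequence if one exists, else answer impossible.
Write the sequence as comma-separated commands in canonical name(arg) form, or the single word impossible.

extend(-1), extend(-1), extend(-1)

begin: config: θ0=180°, θ1=270°, e=3
step 1 (extend(-1)): config: θ0=180°, θ1=270°, e=2
step 2 (extend(-1)): config: θ0=180°, θ1=270°, e=1
step 3 (extend(-1)): config: θ0=180°, θ1=270°, e=0
no rival 3-sequence matches.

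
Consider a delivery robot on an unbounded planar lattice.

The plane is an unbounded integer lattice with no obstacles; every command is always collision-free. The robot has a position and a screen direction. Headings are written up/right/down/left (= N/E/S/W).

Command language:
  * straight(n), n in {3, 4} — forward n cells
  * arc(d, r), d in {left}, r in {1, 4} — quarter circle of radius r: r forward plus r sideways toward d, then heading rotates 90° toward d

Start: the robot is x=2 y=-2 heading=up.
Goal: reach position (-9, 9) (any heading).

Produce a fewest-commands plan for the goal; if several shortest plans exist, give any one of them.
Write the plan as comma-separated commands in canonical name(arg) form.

straight(3), straight(4), arc(left, 4), straight(3), straight(4)

begin: x=2 y=-2 heading=up
step 1 (straight(3)): x=2 y=1 heading=up
step 2 (straight(4)): x=2 y=5 heading=up
step 3 (arc(left, 4)): x=-2 y=9 heading=left
step 4 (straight(3)): x=-5 y=9 heading=left
step 5 (straight(4)): x=-9 y=9 heading=left
shorter routes all fall short; 5 is best.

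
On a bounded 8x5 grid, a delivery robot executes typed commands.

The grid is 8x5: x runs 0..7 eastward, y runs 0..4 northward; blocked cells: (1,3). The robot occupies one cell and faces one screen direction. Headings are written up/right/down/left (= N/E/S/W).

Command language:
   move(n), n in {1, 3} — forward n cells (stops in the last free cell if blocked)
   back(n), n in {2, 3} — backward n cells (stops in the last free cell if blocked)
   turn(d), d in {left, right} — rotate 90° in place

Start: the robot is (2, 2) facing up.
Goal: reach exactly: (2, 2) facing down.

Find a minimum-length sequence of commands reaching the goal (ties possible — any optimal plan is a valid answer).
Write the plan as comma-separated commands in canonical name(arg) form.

turn(right), turn(right)

start: (2, 2) facing up
t=1 turn(right) ⇒ (2, 2) facing right
t=2 turn(right) ⇒ (2, 2) facing down
nothing shorter than 2 reaches the goal.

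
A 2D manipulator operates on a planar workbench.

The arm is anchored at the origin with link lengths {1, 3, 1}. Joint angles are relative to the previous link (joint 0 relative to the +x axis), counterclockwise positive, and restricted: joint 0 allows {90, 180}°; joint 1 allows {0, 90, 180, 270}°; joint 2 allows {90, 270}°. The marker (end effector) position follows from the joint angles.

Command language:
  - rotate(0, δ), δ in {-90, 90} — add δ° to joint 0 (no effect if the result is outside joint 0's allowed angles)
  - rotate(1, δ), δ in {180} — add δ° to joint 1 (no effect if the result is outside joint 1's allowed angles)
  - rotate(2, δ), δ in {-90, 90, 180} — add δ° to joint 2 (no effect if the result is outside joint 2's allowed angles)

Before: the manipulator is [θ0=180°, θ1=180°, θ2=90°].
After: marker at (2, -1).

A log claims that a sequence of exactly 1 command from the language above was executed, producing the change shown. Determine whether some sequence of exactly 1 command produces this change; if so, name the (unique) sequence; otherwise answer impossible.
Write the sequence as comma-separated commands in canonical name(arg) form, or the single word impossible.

start: [θ0=180°, θ1=180°, θ2=90°]
[1] after rotate(2, 180): [θ0=180°, θ1=180°, θ2=270°]
no rival 1-sequence matches.

rotate(2, 180)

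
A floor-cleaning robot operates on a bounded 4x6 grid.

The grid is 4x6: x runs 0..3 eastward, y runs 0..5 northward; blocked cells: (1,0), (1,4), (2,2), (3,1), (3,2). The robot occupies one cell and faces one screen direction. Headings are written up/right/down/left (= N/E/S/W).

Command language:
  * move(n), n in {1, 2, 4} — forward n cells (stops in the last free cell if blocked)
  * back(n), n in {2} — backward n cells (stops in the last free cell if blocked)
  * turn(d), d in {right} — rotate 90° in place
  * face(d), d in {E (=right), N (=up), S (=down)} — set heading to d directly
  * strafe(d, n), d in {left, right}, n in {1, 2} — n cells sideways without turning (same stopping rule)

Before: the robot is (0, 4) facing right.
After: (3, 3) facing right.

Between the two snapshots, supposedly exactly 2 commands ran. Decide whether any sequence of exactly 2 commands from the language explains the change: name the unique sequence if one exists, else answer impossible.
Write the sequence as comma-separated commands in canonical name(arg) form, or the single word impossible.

strafe(right, 1), move(4)

key: heading stays E — no command in the sequence turns
t0: (0, 4) facing right
[1] after strafe(right, 1): (0, 3) facing right
[2] after move(4): (3, 3) facing right
no other 2-command option fits: unique.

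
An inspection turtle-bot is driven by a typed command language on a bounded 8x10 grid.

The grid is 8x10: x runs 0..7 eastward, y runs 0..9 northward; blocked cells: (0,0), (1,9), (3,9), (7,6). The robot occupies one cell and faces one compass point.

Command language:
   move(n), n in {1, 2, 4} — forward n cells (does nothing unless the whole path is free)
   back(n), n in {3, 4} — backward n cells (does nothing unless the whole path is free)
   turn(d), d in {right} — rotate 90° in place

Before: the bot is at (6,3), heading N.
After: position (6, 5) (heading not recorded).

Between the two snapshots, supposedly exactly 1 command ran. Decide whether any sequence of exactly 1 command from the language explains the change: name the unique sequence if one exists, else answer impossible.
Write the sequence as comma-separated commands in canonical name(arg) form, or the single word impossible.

t0: at (6,3), heading N
t=1 move(2) ⇒ at (6,5), heading N
all 6 alternatives checked — unique.

move(2)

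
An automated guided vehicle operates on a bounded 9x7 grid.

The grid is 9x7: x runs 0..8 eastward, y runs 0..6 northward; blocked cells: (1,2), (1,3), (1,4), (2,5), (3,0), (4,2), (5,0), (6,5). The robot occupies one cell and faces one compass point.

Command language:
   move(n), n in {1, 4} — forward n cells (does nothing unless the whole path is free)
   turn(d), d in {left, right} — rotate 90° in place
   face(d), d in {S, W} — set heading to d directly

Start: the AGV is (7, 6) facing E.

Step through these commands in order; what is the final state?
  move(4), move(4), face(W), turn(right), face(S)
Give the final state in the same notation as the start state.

t0: (7, 6) facing E
[1] after move(4): (7, 6) facing E
[2] after move(4): (7, 6) facing E
[3] after face(W): (7, 6) facing W
[4] after turn(right): (7, 6) facing N
[5] after face(S): (7, 6) facing S

(7, 6) facing S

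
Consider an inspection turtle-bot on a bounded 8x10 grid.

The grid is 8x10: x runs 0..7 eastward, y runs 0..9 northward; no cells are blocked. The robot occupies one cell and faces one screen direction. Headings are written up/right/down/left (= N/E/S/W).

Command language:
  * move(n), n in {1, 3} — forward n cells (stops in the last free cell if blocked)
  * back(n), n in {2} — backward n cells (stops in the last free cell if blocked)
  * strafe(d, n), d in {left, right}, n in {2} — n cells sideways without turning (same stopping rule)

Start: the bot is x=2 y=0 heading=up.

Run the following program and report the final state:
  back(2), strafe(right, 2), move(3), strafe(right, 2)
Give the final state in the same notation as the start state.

from: x=2 y=0 heading=up
step 1 (back(2)): x=2 y=0 heading=up
step 2 (strafe(right, 2)): x=4 y=0 heading=up
step 3 (move(3)): x=4 y=3 heading=up
step 4 (strafe(right, 2)): x=6 y=3 heading=up

x=6 y=3 heading=up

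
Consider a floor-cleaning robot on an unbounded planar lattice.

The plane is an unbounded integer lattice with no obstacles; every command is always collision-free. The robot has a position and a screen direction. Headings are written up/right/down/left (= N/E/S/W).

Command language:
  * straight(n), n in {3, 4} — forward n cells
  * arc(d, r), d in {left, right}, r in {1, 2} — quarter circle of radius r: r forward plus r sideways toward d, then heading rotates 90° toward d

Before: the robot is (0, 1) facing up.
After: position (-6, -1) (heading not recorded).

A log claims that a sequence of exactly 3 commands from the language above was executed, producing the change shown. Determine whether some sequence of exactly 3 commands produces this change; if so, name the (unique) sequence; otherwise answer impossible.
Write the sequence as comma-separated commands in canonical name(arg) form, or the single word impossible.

arc(left, 2), arc(left, 2), arc(right, 2)

key: order matters: swapping arc(left, 2) and arc(right, 2) lands elsewhere
from: (0, 1) facing up
[1] after arc(left, 2): (-2, 3) facing left
[2] after arc(left, 2): (-4, 1) facing down
[3] after arc(right, 2): (-6, -1) facing left
no rival 3-sequence matches.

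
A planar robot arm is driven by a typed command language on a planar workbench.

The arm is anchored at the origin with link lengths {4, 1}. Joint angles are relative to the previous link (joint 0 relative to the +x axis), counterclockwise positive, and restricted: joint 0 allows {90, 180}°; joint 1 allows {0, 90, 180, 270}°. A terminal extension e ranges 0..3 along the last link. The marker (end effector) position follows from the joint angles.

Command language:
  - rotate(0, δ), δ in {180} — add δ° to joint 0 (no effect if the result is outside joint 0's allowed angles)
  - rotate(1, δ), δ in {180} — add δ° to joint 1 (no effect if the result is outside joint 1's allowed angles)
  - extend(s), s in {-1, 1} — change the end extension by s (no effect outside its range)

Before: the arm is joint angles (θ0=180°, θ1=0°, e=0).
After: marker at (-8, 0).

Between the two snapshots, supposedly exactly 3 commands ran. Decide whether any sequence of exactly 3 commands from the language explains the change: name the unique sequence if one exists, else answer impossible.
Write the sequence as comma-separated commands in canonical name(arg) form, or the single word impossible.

start: joint angles (θ0=180°, θ1=0°, e=0)
1. extend(1) → joint angles (θ0=180°, θ1=0°, e=1)
2. extend(1) → joint angles (θ0=180°, θ1=0°, e=2)
3. extend(1) → joint angles (θ0=180°, θ1=0°, e=3)
no other 3-command option fits: unique.

extend(1), extend(1), extend(1)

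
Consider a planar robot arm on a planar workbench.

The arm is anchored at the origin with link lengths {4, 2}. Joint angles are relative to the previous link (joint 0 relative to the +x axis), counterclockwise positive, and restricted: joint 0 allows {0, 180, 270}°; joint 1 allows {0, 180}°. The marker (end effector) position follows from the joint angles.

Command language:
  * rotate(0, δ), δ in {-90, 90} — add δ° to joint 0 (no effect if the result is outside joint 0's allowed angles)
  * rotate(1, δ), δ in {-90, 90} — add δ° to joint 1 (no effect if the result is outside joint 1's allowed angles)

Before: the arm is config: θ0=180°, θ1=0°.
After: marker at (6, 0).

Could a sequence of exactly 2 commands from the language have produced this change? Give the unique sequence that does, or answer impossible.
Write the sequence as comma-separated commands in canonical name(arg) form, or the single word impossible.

rotate(0, 90), rotate(0, 90)

initial: config: θ0=180°, θ1=0°
t=1 rotate(0, 90) ⇒ config: θ0=270°, θ1=0°
t=2 rotate(0, 90) ⇒ config: θ0=0°, θ1=0°
no rival 2-sequence matches.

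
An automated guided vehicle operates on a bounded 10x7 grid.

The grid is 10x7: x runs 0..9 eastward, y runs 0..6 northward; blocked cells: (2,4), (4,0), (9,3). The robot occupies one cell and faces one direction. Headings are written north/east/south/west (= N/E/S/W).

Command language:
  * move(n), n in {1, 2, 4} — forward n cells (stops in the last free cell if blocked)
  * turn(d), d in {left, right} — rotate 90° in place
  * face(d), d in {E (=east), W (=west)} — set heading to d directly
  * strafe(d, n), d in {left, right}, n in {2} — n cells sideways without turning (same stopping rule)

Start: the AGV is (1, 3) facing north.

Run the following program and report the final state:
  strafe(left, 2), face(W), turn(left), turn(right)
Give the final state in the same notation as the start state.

initial: (1, 3) facing north
t=1 strafe(left, 2) ⇒ (0, 3) facing north
t=2 face(W) ⇒ (0, 3) facing west
t=3 turn(left) ⇒ (0, 3) facing south
t=4 turn(right) ⇒ (0, 3) facing west

(0, 3) facing west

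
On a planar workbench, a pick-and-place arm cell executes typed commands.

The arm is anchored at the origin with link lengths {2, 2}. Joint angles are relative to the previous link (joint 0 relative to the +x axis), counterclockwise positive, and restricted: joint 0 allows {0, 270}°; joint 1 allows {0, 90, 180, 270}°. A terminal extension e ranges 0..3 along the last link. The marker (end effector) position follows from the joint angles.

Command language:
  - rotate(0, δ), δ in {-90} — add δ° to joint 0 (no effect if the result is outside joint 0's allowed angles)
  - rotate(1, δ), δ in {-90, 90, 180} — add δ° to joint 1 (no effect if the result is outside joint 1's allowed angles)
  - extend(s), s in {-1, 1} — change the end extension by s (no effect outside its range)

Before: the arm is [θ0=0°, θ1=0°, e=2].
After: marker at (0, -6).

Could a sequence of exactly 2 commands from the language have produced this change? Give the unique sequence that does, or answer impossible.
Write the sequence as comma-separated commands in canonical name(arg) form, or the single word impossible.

rotate(0, -90), rotate(0, -90)

from: [θ0=0°, θ1=0°, e=2]
t=1 rotate(0, -90) ⇒ [θ0=270°, θ1=0°, e=2]
t=2 rotate(0, -90) ⇒ [θ0=270°, θ1=0°, e=2]
all 36 alternatives checked — unique.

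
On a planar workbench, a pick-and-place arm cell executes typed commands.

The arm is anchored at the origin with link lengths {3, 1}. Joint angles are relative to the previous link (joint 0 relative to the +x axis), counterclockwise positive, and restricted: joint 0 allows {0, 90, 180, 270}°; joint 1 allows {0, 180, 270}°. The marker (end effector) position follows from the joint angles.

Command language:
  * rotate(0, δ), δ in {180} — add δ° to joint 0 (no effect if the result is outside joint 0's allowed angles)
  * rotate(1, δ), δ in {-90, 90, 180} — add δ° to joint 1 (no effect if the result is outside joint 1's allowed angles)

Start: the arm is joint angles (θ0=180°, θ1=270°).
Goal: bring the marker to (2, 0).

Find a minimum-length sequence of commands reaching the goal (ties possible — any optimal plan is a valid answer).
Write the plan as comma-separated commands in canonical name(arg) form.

rotate(0, 180), rotate(1, -90)

begin: joint angles (θ0=180°, θ1=270°)
1. rotate(0, 180) → joint angles (θ0=0°, θ1=270°)
2. rotate(1, -90) → joint angles (θ0=0°, θ1=180°)
nothing shorter than 2 reaches the goal.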